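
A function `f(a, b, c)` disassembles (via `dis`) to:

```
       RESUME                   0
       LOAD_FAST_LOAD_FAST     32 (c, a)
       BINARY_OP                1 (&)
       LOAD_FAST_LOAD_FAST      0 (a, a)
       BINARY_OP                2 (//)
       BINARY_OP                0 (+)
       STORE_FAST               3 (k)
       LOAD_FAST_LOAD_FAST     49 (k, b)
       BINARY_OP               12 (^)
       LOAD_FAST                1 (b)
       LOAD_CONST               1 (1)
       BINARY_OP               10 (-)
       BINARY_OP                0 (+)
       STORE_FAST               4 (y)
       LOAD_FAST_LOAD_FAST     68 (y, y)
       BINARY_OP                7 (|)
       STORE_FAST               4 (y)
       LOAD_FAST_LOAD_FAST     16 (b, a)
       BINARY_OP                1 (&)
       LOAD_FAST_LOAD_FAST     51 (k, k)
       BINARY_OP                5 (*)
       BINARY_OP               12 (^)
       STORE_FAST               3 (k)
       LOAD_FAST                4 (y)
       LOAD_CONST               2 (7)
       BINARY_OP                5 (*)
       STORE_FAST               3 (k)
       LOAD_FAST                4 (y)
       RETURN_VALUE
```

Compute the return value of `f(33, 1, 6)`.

0

LOAD_FAST_LOAD_FAST c,a → push 6,33. Stack: [6, 33]
BINARY_OP & → 6 & 33 = 0. Stack: [0]
LOAD_FAST_LOAD_FAST a,a → push 33,33. Stack: [0, 33, 33]
BINARY_OP // → 33 // 33 = 1. Stack: [0, 1]
BINARY_OP + → 0 + 1 = 1. Stack: [1]
STORE_FAST k → k=1. Stack: []
LOAD_FAST_LOAD_FAST k,b → push 1,1. Stack: [1, 1]
BINARY_OP ^ → 1 ^ 1 = 0. Stack: [0]
LOAD_FAST b → push 1. Stack: [0, 1]
LOAD_CONST → push 1. Stack: [0, 1, 1]
BINARY_OP - → 1 - 1 = 0. Stack: [0, 0]
BINARY_OP + → 0 + 0 = 0. Stack: [0]
STORE_FAST y → y=0. Stack: []
LOAD_FAST_LOAD_FAST y,y → push 0,0. Stack: [0, 0]
BINARY_OP | → 0 | 0 = 0. Stack: [0]
STORE_FAST y → y=0. Stack: []
LOAD_FAST_LOAD_FAST b,a → push 1,33. Stack: [1, 33]
BINARY_OP & → 1 & 33 = 1. Stack: [1]
LOAD_FAST_LOAD_FAST k,k → push 1,1. Stack: [1, 1, 1]
BINARY_OP * → 1 * 1 = 1. Stack: [1, 1]
BINARY_OP ^ → 1 ^ 1 = 0. Stack: [0]
STORE_FAST k → k=0. Stack: []
LOAD_FAST y → push 0. Stack: [0]
LOAD_CONST → push 7. Stack: [0, 7]
BINARY_OP * → 0 * 7 = 0. Stack: [0]
STORE_FAST k → k=0. Stack: []
LOAD_FAST y → push 0. Stack: [0]
RETURN_VALUE → return 0.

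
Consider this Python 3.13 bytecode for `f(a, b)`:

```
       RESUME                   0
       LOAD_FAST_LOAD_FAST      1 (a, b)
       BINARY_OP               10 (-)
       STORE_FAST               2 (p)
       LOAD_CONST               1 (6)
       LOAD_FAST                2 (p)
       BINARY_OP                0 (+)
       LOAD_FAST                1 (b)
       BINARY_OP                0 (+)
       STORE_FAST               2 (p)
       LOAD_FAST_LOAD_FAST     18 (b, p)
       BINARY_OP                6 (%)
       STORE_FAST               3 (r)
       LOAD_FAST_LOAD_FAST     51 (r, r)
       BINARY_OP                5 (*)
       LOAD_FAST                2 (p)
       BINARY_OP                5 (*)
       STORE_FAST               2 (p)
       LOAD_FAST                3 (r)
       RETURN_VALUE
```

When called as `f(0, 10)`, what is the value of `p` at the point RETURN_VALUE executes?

96

LOAD_FAST_LOAD_FAST a,b → push 0,10. Stack: [0, 10]
BINARY_OP - → 0 - 10 = -10. Stack: [-10]
STORE_FAST p → p=-10. Stack: []
LOAD_CONST → push 6. Stack: [6]
LOAD_FAST p → push -10. Stack: [6, -10]
BINARY_OP + → 6 + -10 = -4. Stack: [-4]
LOAD_FAST b → push 10. Stack: [-4, 10]
BINARY_OP + → -4 + 10 = 6. Stack: [6]
STORE_FAST p → p=6. Stack: []
LOAD_FAST_LOAD_FAST b,p → push 10,6. Stack: [10, 6]
BINARY_OP % → 10 % 6 = 4. Stack: [4]
STORE_FAST r → r=4. Stack: []
LOAD_FAST_LOAD_FAST r,r → push 4,4. Stack: [4, 4]
BINARY_OP * → 4 * 4 = 16. Stack: [16]
LOAD_FAST p → push 6. Stack: [16, 6]
BINARY_OP * → 16 * 6 = 96. Stack: [96]
STORE_FAST p → p=96. Stack: []
LOAD_FAST r → push 4. Stack: [4]
RETURN_VALUE → return 4.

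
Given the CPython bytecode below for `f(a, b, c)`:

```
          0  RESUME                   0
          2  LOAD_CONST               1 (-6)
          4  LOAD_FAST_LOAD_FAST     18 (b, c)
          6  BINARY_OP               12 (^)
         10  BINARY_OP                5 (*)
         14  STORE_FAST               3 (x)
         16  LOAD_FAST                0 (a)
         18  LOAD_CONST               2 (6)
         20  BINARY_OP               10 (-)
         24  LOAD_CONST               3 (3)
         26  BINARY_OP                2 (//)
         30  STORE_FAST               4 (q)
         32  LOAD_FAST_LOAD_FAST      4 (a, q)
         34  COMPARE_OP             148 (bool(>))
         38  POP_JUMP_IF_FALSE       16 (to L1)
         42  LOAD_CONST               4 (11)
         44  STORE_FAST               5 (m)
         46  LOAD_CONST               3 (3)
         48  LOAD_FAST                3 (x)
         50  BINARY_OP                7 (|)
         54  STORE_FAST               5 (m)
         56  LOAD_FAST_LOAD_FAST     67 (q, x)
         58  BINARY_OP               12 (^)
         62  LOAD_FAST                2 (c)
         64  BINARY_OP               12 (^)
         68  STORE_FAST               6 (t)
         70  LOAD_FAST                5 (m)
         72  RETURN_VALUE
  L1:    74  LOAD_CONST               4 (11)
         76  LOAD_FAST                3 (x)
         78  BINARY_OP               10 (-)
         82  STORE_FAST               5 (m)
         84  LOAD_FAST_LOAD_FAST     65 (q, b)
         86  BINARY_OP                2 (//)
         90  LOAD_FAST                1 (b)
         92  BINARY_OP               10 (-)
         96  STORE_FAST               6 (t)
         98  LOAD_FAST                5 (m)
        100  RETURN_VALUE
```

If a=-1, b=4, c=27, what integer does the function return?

LOAD_CONST → push -6. Stack: [-6]
LOAD_FAST_LOAD_FAST b,c → push 4,27. Stack: [-6, 4, 27]
BINARY_OP ^ → 4 ^ 27 = 31. Stack: [-6, 31]
BINARY_OP * → -6 * 31 = -186. Stack: [-186]
STORE_FAST x → x=-186. Stack: []
LOAD_FAST a → push -1. Stack: [-1]
LOAD_CONST → push 6. Stack: [-1, 6]
BINARY_OP - → -1 - 6 = -7. Stack: [-7]
LOAD_CONST → push 3. Stack: [-7, 3]
BINARY_OP // → -7 // 3 = -3. Stack: [-3]
STORE_FAST q → q=-3. Stack: []
LOAD_FAST_LOAD_FAST a,q → push -1,-3. Stack: [-1, -3]
COMPARE_OP bool(>) → -1 vs -3 = True. Stack: [True]
POP_JUMP_IF_FALSE → pop True; no jump. Stack: []
LOAD_CONST → push 11. Stack: [11]
STORE_FAST m → m=11. Stack: []
LOAD_CONST → push 3. Stack: [3]
LOAD_FAST x → push -186. Stack: [3, -186]
BINARY_OP | → 3 | -186 = -185. Stack: [-185]
STORE_FAST m → m=-185. Stack: []
LOAD_FAST_LOAD_FAST q,x → push -3,-186. Stack: [-3, -186]
BINARY_OP ^ → -3 ^ -186 = 187. Stack: [187]
LOAD_FAST c → push 27. Stack: [187, 27]
BINARY_OP ^ → 187 ^ 27 = 160. Stack: [160]
STORE_FAST t → t=160. Stack: []
LOAD_FAST m → push -185. Stack: [-185]
RETURN_VALUE → return -185.

-185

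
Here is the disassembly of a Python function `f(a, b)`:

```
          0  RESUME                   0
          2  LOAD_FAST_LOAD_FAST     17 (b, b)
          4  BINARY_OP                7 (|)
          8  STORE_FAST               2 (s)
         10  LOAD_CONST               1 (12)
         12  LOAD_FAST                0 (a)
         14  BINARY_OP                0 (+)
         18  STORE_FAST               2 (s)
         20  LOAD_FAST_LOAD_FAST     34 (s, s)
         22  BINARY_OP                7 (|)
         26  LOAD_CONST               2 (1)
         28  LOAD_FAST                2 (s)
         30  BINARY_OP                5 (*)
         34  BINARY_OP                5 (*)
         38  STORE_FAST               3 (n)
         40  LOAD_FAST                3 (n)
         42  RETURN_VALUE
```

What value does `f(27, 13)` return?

LOAD_FAST_LOAD_FAST b,b → push 13,13. Stack: [13, 13]
BINARY_OP | → 13 | 13 = 13. Stack: [13]
STORE_FAST s → s=13. Stack: []
LOAD_CONST → push 12. Stack: [12]
LOAD_FAST a → push 27. Stack: [12, 27]
BINARY_OP + → 12 + 27 = 39. Stack: [39]
STORE_FAST s → s=39. Stack: []
LOAD_FAST_LOAD_FAST s,s → push 39,39. Stack: [39, 39]
BINARY_OP | → 39 | 39 = 39. Stack: [39]
LOAD_CONST → push 1. Stack: [39, 1]
LOAD_FAST s → push 39. Stack: [39, 1, 39]
BINARY_OP * → 1 * 39 = 39. Stack: [39, 39]
BINARY_OP * → 39 * 39 = 1521. Stack: [1521]
STORE_FAST n → n=1521. Stack: []
LOAD_FAST n → push 1521. Stack: [1521]
RETURN_VALUE → return 1521.

1521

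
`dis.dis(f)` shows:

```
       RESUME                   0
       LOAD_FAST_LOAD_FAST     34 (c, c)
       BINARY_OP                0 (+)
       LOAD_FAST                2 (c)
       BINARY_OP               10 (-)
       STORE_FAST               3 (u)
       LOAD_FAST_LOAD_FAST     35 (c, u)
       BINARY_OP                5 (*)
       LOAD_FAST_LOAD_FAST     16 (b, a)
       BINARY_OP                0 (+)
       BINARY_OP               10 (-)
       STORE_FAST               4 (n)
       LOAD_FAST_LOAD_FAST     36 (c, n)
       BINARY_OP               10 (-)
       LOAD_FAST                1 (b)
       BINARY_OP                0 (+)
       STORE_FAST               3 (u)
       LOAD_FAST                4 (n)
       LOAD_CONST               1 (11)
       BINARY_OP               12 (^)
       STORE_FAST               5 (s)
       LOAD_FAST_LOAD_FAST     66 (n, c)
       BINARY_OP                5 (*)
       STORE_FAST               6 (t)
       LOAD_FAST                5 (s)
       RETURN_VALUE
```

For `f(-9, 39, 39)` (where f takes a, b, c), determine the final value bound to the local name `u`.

LOAD_FAST_LOAD_FAST c,c → push 39,39. Stack: [39, 39]
BINARY_OP + → 39 + 39 = 78. Stack: [78]
LOAD_FAST c → push 39. Stack: [78, 39]
BINARY_OP - → 78 - 39 = 39. Stack: [39]
STORE_FAST u → u=39. Stack: []
LOAD_FAST_LOAD_FAST c,u → push 39,39. Stack: [39, 39]
BINARY_OP * → 39 * 39 = 1521. Stack: [1521]
LOAD_FAST_LOAD_FAST b,a → push 39,-9. Stack: [1521, 39, -9]
BINARY_OP + → 39 + -9 = 30. Stack: [1521, 30]
BINARY_OP - → 1521 - 30 = 1491. Stack: [1491]
STORE_FAST n → n=1491. Stack: []
LOAD_FAST_LOAD_FAST c,n → push 39,1491. Stack: [39, 1491]
BINARY_OP - → 39 - 1491 = -1452. Stack: [-1452]
LOAD_FAST b → push 39. Stack: [-1452, 39]
BINARY_OP + → -1452 + 39 = -1413. Stack: [-1413]
STORE_FAST u → u=-1413. Stack: []
LOAD_FAST n → push 1491. Stack: [1491]
LOAD_CONST → push 11. Stack: [1491, 11]
BINARY_OP ^ → 1491 ^ 11 = 1496. Stack: [1496]
STORE_FAST s → s=1496. Stack: []
LOAD_FAST_LOAD_FAST n,c → push 1491,39. Stack: [1491, 39]
BINARY_OP * → 1491 * 39 = 58149. Stack: [58149]
STORE_FAST t → t=58149. Stack: []
LOAD_FAST s → push 1496. Stack: [1496]
RETURN_VALUE → return 1496.

-1413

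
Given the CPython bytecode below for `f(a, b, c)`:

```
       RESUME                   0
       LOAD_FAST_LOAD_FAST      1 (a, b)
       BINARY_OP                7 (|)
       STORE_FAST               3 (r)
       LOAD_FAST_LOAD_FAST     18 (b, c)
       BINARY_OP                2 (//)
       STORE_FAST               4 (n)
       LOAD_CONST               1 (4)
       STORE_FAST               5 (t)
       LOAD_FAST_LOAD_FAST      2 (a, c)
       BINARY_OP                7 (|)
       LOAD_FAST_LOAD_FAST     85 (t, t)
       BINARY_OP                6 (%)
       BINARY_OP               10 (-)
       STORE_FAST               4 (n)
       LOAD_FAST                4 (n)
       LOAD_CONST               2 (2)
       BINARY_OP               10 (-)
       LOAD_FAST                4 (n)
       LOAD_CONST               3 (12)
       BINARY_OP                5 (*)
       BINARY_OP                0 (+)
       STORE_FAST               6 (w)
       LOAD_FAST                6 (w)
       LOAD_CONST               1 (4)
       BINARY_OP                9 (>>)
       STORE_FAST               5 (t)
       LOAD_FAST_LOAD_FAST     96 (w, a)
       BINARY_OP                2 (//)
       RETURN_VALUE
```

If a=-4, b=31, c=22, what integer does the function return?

LOAD_FAST_LOAD_FAST a,b → push -4,31. Stack: [-4, 31]
BINARY_OP | → -4 | 31 = -1. Stack: [-1]
STORE_FAST r → r=-1. Stack: []
LOAD_FAST_LOAD_FAST b,c → push 31,22. Stack: [31, 22]
BINARY_OP // → 31 // 22 = 1. Stack: [1]
STORE_FAST n → n=1. Stack: []
LOAD_CONST → push 4. Stack: [4]
STORE_FAST t → t=4. Stack: []
LOAD_FAST_LOAD_FAST a,c → push -4,22. Stack: [-4, 22]
BINARY_OP | → -4 | 22 = -2. Stack: [-2]
LOAD_FAST_LOAD_FAST t,t → push 4,4. Stack: [-2, 4, 4]
BINARY_OP % → 4 % 4 = 0. Stack: [-2, 0]
BINARY_OP - → -2 - 0 = -2. Stack: [-2]
STORE_FAST n → n=-2. Stack: []
LOAD_FAST n → push -2. Stack: [-2]
LOAD_CONST → push 2. Stack: [-2, 2]
BINARY_OP - → -2 - 2 = -4. Stack: [-4]
LOAD_FAST n → push -2. Stack: [-4, -2]
LOAD_CONST → push 12. Stack: [-4, -2, 12]
BINARY_OP * → -2 * 12 = -24. Stack: [-4, -24]
BINARY_OP + → -4 + -24 = -28. Stack: [-28]
STORE_FAST w → w=-28. Stack: []
LOAD_FAST w → push -28. Stack: [-28]
LOAD_CONST → push 4. Stack: [-28, 4]
BINARY_OP >> → -28 >> 4 = -2. Stack: [-2]
STORE_FAST t → t=-2. Stack: []
LOAD_FAST_LOAD_FAST w,a → push -28,-4. Stack: [-28, -4]
BINARY_OP // → -28 // -4 = 7. Stack: [7]
RETURN_VALUE → return 7.

7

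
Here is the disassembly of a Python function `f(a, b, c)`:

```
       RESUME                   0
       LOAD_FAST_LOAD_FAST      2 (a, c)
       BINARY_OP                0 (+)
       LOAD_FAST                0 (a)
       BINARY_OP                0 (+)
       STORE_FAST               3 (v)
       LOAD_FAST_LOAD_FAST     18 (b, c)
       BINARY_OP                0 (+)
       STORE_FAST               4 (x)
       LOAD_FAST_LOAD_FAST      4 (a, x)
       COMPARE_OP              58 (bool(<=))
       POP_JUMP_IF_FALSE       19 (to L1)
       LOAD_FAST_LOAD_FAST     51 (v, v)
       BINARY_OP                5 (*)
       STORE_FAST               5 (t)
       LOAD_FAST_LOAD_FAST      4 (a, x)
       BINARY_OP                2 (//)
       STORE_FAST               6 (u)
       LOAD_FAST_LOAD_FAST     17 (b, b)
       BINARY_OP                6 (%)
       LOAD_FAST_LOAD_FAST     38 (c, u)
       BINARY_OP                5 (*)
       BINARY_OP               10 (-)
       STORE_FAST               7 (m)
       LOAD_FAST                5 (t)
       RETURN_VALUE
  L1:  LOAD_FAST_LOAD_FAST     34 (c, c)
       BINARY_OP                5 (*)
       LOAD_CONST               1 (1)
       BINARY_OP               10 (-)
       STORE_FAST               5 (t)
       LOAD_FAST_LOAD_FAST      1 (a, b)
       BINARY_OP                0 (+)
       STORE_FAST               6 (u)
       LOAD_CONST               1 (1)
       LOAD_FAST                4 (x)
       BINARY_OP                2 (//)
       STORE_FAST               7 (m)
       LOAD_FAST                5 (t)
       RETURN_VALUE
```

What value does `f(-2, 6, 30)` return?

LOAD_FAST_LOAD_FAST a,c → push -2,30. Stack: [-2, 30]
BINARY_OP + → -2 + 30 = 28. Stack: [28]
LOAD_FAST a → push -2. Stack: [28, -2]
BINARY_OP + → 28 + -2 = 26. Stack: [26]
STORE_FAST v → v=26. Stack: []
LOAD_FAST_LOAD_FAST b,c → push 6,30. Stack: [6, 30]
BINARY_OP + → 6 + 30 = 36. Stack: [36]
STORE_FAST x → x=36. Stack: []
LOAD_FAST_LOAD_FAST a,x → push -2,36. Stack: [-2, 36]
COMPARE_OP bool(<=) → -2 vs 36 = True. Stack: [True]
POP_JUMP_IF_FALSE → pop True; no jump. Stack: []
LOAD_FAST_LOAD_FAST v,v → push 26,26. Stack: [26, 26]
BINARY_OP * → 26 * 26 = 676. Stack: [676]
STORE_FAST t → t=676. Stack: []
LOAD_FAST_LOAD_FAST a,x → push -2,36. Stack: [-2, 36]
BINARY_OP // → -2 // 36 = -1. Stack: [-1]
STORE_FAST u → u=-1. Stack: []
LOAD_FAST_LOAD_FAST b,b → push 6,6. Stack: [6, 6]
BINARY_OP % → 6 % 6 = 0. Stack: [0]
LOAD_FAST_LOAD_FAST c,u → push 30,-1. Stack: [0, 30, -1]
BINARY_OP * → 30 * -1 = -30. Stack: [0, -30]
BINARY_OP - → 0 - -30 = 30. Stack: [30]
STORE_FAST m → m=30. Stack: []
LOAD_FAST t → push 676. Stack: [676]
RETURN_VALUE → return 676.

676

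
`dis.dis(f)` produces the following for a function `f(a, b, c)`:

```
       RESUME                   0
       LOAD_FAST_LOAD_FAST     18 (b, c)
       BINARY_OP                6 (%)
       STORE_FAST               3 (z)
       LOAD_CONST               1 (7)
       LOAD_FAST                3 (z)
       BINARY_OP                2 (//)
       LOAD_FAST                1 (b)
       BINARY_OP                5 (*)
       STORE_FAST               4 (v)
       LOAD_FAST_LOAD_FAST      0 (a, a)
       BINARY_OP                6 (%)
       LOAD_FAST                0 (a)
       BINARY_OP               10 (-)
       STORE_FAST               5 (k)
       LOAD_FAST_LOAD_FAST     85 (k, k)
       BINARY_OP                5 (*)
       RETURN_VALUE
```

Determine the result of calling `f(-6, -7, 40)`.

LOAD_FAST_LOAD_FAST b,c → push -7,40. Stack: [-7, 40]
BINARY_OP % → -7 % 40 = 33. Stack: [33]
STORE_FAST z → z=33. Stack: []
LOAD_CONST → push 7. Stack: [7]
LOAD_FAST z → push 33. Stack: [7, 33]
BINARY_OP // → 7 // 33 = 0. Stack: [0]
LOAD_FAST b → push -7. Stack: [0, -7]
BINARY_OP * → 0 * -7 = 0. Stack: [0]
STORE_FAST v → v=0. Stack: []
LOAD_FAST_LOAD_FAST a,a → push -6,-6. Stack: [-6, -6]
BINARY_OP % → -6 % -6 = 0. Stack: [0]
LOAD_FAST a → push -6. Stack: [0, -6]
BINARY_OP - → 0 - -6 = 6. Stack: [6]
STORE_FAST k → k=6. Stack: []
LOAD_FAST_LOAD_FAST k,k → push 6,6. Stack: [6, 6]
BINARY_OP * → 6 * 6 = 36. Stack: [36]
RETURN_VALUE → return 36.

36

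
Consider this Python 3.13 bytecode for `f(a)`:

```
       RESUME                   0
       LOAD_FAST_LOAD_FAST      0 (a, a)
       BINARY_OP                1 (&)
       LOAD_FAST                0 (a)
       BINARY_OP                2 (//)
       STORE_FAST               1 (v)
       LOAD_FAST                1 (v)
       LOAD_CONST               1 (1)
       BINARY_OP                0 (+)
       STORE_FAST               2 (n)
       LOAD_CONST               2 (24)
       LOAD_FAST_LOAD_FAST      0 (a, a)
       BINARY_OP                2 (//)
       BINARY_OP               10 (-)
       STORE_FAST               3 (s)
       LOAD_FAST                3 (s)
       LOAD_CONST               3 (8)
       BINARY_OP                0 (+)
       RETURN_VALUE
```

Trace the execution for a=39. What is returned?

31

LOAD_FAST_LOAD_FAST a,a → push 39,39. Stack: [39, 39]
BINARY_OP & → 39 & 39 = 39. Stack: [39]
LOAD_FAST a → push 39. Stack: [39, 39]
BINARY_OP // → 39 // 39 = 1. Stack: [1]
STORE_FAST v → v=1. Stack: []
LOAD_FAST v → push 1. Stack: [1]
LOAD_CONST → push 1. Stack: [1, 1]
BINARY_OP + → 1 + 1 = 2. Stack: [2]
STORE_FAST n → n=2. Stack: []
LOAD_CONST → push 24. Stack: [24]
LOAD_FAST_LOAD_FAST a,a → push 39,39. Stack: [24, 39, 39]
BINARY_OP // → 39 // 39 = 1. Stack: [24, 1]
BINARY_OP - → 24 - 1 = 23. Stack: [23]
STORE_FAST s → s=23. Stack: []
LOAD_FAST s → push 23. Stack: [23]
LOAD_CONST → push 8. Stack: [23, 8]
BINARY_OP + → 23 + 8 = 31. Stack: [31]
RETURN_VALUE → return 31.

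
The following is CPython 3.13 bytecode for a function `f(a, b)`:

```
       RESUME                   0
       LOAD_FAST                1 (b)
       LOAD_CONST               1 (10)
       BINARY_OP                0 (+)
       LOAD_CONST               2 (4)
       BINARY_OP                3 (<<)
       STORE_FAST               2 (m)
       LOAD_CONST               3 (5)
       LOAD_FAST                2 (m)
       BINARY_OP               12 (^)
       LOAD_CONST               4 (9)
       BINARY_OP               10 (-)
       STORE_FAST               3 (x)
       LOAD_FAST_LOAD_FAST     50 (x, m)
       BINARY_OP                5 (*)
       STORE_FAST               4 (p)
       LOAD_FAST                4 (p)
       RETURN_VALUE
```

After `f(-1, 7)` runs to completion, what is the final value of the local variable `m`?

LOAD_FAST b → push 7. Stack: [7]
LOAD_CONST → push 10. Stack: [7, 10]
BINARY_OP + → 7 + 10 = 17. Stack: [17]
LOAD_CONST → push 4. Stack: [17, 4]
BINARY_OP << → 17 << 4 = 272. Stack: [272]
STORE_FAST m → m=272. Stack: []
LOAD_CONST → push 5. Stack: [5]
LOAD_FAST m → push 272. Stack: [5, 272]
BINARY_OP ^ → 5 ^ 272 = 277. Stack: [277]
LOAD_CONST → push 9. Stack: [277, 9]
BINARY_OP - → 277 - 9 = 268. Stack: [268]
STORE_FAST x → x=268. Stack: []
LOAD_FAST_LOAD_FAST x,m → push 268,272. Stack: [268, 272]
BINARY_OP * → 268 * 272 = 72896. Stack: [72896]
STORE_FAST p → p=72896. Stack: []
LOAD_FAST p → push 72896. Stack: [72896]
RETURN_VALUE → return 72896.

272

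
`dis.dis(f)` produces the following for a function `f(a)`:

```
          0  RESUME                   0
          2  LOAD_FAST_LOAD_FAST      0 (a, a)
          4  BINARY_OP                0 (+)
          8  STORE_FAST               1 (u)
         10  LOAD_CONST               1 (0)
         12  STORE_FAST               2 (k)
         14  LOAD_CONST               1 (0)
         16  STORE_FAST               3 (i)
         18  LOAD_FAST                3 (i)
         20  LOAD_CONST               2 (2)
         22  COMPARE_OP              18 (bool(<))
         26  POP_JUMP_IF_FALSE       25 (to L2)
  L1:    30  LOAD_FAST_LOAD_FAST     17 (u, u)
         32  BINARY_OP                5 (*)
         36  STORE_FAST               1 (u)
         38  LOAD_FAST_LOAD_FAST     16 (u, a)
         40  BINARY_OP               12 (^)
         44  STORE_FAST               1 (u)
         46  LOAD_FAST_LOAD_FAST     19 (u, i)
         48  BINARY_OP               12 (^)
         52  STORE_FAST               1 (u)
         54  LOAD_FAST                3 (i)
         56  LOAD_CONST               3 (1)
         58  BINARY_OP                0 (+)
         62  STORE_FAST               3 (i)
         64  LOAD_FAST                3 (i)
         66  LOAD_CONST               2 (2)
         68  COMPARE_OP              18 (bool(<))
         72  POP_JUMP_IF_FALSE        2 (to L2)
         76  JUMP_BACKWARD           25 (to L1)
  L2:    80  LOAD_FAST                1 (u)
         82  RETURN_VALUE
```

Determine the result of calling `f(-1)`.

LOAD_FAST_LOAD_FAST a,a → push -1,-1. Stack: [-1, -1]
BINARY_OP + → -1 + -1 = -2. Stack: [-2]
STORE_FAST u → u=-2. Stack: []
LOAD_CONST → push 0. Stack: [0]
STORE_FAST k → k=0. Stack: []
LOAD_CONST → push 0. Stack: [0]
STORE_FAST i → i=0. Stack: []
LOAD_FAST i → push 0. Stack: [0]
LOAD_CONST → push 2. Stack: [0, 2]
COMPARE_OP bool(<) → 0 vs 2 = True. Stack: [True]
POP_JUMP_IF_FALSE → pop True; no jump. Stack: []
LOAD_FAST_LOAD_FAST u,u → push -2,-2. Stack: [-2, -2]
BINARY_OP * → -2 * -2 = 4. Stack: [4]
STORE_FAST u → u=4. Stack: []
LOAD_FAST_LOAD_FAST u,a → push 4,-1. Stack: [4, -1]
BINARY_OP ^ → 4 ^ -1 = -5. Stack: [-5]
STORE_FAST u → u=-5. Stack: []
LOAD_FAST_LOAD_FAST u,i → push -5,0. Stack: [-5, 0]
BINARY_OP ^ → -5 ^ 0 = -5. Stack: [-5]
STORE_FAST u → u=-5. Stack: []
LOAD_FAST i → push 0. Stack: [0]
LOAD_CONST → push 1. Stack: [0, 1]
BINARY_OP + → 0 + 1 = 1. Stack: [1]
STORE_FAST i → i=1. Stack: []
LOAD_FAST i → push 1. Stack: [1]
LOAD_CONST → push 2. Stack: [1, 2]
COMPARE_OP bool(<) → 1 vs 2 = True. Stack: [True]
POP_JUMP_IF_FALSE → pop True; no jump. Stack: []
LOAD_FAST_LOAD_FAST u,u → push -5,-5. Stack: [-5, -5]
BINARY_OP * → -5 * -5 = 25. Stack: [25]
STORE_FAST u → u=25. Stack: []
LOAD_FAST_LOAD_FAST u,a → push 25,-1. Stack: [25, -1]
BINARY_OP ^ → 25 ^ -1 = -26. Stack: [-26]
STORE_FAST u → u=-26. Stack: []
LOAD_FAST_LOAD_FAST u,i → push -26,1. Stack: [-26, 1]
BINARY_OP ^ → -26 ^ 1 = -25. Stack: [-25]
STORE_FAST u → u=-25. Stack: []
LOAD_FAST i → push 1. Stack: [1]
LOAD_CONST → push 1. Stack: [1, 1]
BINARY_OP + → 1 + 1 = 2. Stack: [2]
STORE_FAST i → i=2. Stack: []
LOAD_FAST i → push 2. Stack: [2]
LOAD_CONST → push 2. Stack: [2, 2]
COMPARE_OP bool(<) → 2 vs 2 = False. Stack: [False]
POP_JUMP_IF_FALSE → pop False; jump. Stack: []
LOAD_FAST u → push -25. Stack: [-25]
RETURN_VALUE → return -25.

-25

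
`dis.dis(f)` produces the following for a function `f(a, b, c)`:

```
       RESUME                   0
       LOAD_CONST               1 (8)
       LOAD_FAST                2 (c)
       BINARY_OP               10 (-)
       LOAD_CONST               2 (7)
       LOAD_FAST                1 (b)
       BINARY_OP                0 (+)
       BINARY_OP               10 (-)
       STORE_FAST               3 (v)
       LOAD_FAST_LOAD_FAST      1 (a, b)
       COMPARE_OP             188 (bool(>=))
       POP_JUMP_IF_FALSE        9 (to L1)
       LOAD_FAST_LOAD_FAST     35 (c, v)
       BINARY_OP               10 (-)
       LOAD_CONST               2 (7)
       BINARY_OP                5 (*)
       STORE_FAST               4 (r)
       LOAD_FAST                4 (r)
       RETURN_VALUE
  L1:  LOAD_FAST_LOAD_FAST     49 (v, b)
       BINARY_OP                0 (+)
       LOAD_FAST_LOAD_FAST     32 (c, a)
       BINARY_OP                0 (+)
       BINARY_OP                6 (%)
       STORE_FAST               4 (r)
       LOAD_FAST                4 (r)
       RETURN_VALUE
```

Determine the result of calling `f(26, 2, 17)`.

245

LOAD_CONST → push 8. Stack: [8]
LOAD_FAST c → push 17. Stack: [8, 17]
BINARY_OP - → 8 - 17 = -9. Stack: [-9]
LOAD_CONST → push 7. Stack: [-9, 7]
LOAD_FAST b → push 2. Stack: [-9, 7, 2]
BINARY_OP + → 7 + 2 = 9. Stack: [-9, 9]
BINARY_OP - → -9 - 9 = -18. Stack: [-18]
STORE_FAST v → v=-18. Stack: []
LOAD_FAST_LOAD_FAST a,b → push 26,2. Stack: [26, 2]
COMPARE_OP bool(>=) → 26 vs 2 = True. Stack: [True]
POP_JUMP_IF_FALSE → pop True; no jump. Stack: []
LOAD_FAST_LOAD_FAST c,v → push 17,-18. Stack: [17, -18]
BINARY_OP - → 17 - -18 = 35. Stack: [35]
LOAD_CONST → push 7. Stack: [35, 7]
BINARY_OP * → 35 * 7 = 245. Stack: [245]
STORE_FAST r → r=245. Stack: []
LOAD_FAST r → push 245. Stack: [245]
RETURN_VALUE → return 245.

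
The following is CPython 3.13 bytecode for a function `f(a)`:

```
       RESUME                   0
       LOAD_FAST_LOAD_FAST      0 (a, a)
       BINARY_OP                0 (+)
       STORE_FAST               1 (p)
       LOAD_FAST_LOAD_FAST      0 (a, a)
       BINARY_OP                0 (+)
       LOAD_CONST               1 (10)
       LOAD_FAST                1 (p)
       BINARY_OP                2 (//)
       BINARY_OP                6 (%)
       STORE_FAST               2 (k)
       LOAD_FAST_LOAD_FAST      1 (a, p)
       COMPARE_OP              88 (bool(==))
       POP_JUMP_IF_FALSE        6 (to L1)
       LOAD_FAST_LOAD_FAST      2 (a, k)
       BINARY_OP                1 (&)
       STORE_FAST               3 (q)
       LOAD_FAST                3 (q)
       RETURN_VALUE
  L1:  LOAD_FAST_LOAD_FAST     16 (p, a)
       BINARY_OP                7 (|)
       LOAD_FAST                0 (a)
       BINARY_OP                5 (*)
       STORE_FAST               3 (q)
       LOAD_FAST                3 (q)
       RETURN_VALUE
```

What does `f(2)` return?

12

LOAD_FAST_LOAD_FAST a,a → push 2,2. Stack: [2, 2]
BINARY_OP + → 2 + 2 = 4. Stack: [4]
STORE_FAST p → p=4. Stack: []
LOAD_FAST_LOAD_FAST a,a → push 2,2. Stack: [2, 2]
BINARY_OP + → 2 + 2 = 4. Stack: [4]
LOAD_CONST → push 10. Stack: [4, 10]
LOAD_FAST p → push 4. Stack: [4, 10, 4]
BINARY_OP // → 10 // 4 = 2. Stack: [4, 2]
BINARY_OP % → 4 % 2 = 0. Stack: [0]
STORE_FAST k → k=0. Stack: []
LOAD_FAST_LOAD_FAST a,p → push 2,4. Stack: [2, 4]
COMPARE_OP bool(==) → 2 vs 4 = False. Stack: [False]
POP_JUMP_IF_FALSE → pop False; jump. Stack: []
LOAD_FAST_LOAD_FAST p,a → push 4,2. Stack: [4, 2]
BINARY_OP | → 4 | 2 = 6. Stack: [6]
LOAD_FAST a → push 2. Stack: [6, 2]
BINARY_OP * → 6 * 2 = 12. Stack: [12]
STORE_FAST q → q=12. Stack: []
LOAD_FAST q → push 12. Stack: [12]
RETURN_VALUE → return 12.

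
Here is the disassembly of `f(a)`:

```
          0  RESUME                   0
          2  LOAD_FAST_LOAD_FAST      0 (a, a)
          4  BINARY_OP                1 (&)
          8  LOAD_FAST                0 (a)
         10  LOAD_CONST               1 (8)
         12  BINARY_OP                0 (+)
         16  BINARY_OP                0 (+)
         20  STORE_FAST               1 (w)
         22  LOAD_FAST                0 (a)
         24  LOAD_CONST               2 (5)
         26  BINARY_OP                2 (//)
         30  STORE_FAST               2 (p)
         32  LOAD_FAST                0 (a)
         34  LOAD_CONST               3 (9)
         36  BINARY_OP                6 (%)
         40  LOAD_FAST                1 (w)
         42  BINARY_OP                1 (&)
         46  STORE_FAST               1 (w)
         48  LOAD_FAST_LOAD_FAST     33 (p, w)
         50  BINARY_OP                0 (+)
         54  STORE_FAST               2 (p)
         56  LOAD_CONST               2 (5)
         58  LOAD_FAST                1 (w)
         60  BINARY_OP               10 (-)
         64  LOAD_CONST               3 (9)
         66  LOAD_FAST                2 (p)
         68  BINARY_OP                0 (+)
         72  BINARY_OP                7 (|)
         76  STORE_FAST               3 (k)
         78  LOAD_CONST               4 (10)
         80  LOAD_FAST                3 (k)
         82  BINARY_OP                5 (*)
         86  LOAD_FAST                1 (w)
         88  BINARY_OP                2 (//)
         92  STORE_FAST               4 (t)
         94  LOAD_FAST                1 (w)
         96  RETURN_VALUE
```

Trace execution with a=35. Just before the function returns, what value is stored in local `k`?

LOAD_FAST_LOAD_FAST a,a → push 35,35. Stack: [35, 35]
BINARY_OP & → 35 & 35 = 35. Stack: [35]
LOAD_FAST a → push 35. Stack: [35, 35]
LOAD_CONST → push 8. Stack: [35, 35, 8]
BINARY_OP + → 35 + 8 = 43. Stack: [35, 43]
BINARY_OP + → 35 + 43 = 78. Stack: [78]
STORE_FAST w → w=78. Stack: []
LOAD_FAST a → push 35. Stack: [35]
LOAD_CONST → push 5. Stack: [35, 5]
BINARY_OP // → 35 // 5 = 7. Stack: [7]
STORE_FAST p → p=7. Stack: []
LOAD_FAST a → push 35. Stack: [35]
LOAD_CONST → push 9. Stack: [35, 9]
BINARY_OP % → 35 % 9 = 8. Stack: [8]
LOAD_FAST w → push 78. Stack: [8, 78]
BINARY_OP & → 8 & 78 = 8. Stack: [8]
STORE_FAST w → w=8. Stack: []
LOAD_FAST_LOAD_FAST p,w → push 7,8. Stack: [7, 8]
BINARY_OP + → 7 + 8 = 15. Stack: [15]
STORE_FAST p → p=15. Stack: []
LOAD_CONST → push 5. Stack: [5]
LOAD_FAST w → push 8. Stack: [5, 8]
BINARY_OP - → 5 - 8 = -3. Stack: [-3]
LOAD_CONST → push 9. Stack: [-3, 9]
LOAD_FAST p → push 15. Stack: [-3, 9, 15]
BINARY_OP + → 9 + 15 = 24. Stack: [-3, 24]
BINARY_OP | → -3 | 24 = -3. Stack: [-3]
STORE_FAST k → k=-3. Stack: []
LOAD_CONST → push 10. Stack: [10]
LOAD_FAST k → push -3. Stack: [10, -3]
BINARY_OP * → 10 * -3 = -30. Stack: [-30]
LOAD_FAST w → push 8. Stack: [-30, 8]
BINARY_OP // → -30 // 8 = -4. Stack: [-4]
STORE_FAST t → t=-4. Stack: []
LOAD_FAST w → push 8. Stack: [8]
RETURN_VALUE → return 8.

-3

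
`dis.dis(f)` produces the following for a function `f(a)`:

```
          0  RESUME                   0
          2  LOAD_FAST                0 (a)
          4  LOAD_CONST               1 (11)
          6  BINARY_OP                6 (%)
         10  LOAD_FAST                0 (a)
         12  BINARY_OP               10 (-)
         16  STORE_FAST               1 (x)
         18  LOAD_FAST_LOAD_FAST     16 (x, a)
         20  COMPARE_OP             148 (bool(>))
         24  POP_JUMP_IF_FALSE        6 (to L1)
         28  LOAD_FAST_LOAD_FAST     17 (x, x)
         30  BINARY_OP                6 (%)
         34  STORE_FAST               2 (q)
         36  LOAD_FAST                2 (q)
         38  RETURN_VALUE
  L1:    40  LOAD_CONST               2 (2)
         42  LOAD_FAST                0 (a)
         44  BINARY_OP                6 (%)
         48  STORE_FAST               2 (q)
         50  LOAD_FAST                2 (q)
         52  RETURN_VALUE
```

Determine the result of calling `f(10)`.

2

LOAD_FAST a → push 10. Stack: [10]
LOAD_CONST → push 11. Stack: [10, 11]
BINARY_OP % → 10 % 11 = 10. Stack: [10]
LOAD_FAST a → push 10. Stack: [10, 10]
BINARY_OP - → 10 - 10 = 0. Stack: [0]
STORE_FAST x → x=0. Stack: []
LOAD_FAST_LOAD_FAST x,a → push 0,10. Stack: [0, 10]
COMPARE_OP bool(>) → 0 vs 10 = False. Stack: [False]
POP_JUMP_IF_FALSE → pop False; jump. Stack: []
LOAD_CONST → push 2. Stack: [2]
LOAD_FAST a → push 10. Stack: [2, 10]
BINARY_OP % → 2 % 10 = 2. Stack: [2]
STORE_FAST q → q=2. Stack: []
LOAD_FAST q → push 2. Stack: [2]
RETURN_VALUE → return 2.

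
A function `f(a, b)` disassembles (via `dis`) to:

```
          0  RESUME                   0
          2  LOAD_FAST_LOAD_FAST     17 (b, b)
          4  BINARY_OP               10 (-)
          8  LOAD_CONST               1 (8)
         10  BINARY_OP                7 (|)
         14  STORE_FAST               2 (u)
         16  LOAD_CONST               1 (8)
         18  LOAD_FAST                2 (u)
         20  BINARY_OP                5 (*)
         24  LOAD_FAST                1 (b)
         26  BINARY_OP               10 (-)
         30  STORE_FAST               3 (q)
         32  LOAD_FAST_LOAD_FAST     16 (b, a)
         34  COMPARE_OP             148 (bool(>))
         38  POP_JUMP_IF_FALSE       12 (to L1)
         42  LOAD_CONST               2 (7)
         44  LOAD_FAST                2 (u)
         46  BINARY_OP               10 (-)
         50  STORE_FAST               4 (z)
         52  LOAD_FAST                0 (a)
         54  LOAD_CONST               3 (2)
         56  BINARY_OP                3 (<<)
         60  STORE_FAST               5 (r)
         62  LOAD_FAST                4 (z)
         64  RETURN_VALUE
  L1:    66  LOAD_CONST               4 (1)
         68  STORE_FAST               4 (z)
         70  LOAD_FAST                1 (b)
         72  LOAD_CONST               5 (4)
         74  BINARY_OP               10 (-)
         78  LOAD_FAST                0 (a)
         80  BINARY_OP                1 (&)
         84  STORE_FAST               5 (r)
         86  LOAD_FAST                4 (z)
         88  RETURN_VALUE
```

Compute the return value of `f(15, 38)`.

-1

LOAD_FAST_LOAD_FAST b,b → push 38,38. Stack: [38, 38]
BINARY_OP - → 38 - 38 = 0. Stack: [0]
LOAD_CONST → push 8. Stack: [0, 8]
BINARY_OP | → 0 | 8 = 8. Stack: [8]
STORE_FAST u → u=8. Stack: []
LOAD_CONST → push 8. Stack: [8]
LOAD_FAST u → push 8. Stack: [8, 8]
BINARY_OP * → 8 * 8 = 64. Stack: [64]
LOAD_FAST b → push 38. Stack: [64, 38]
BINARY_OP - → 64 - 38 = 26. Stack: [26]
STORE_FAST q → q=26. Stack: []
LOAD_FAST_LOAD_FAST b,a → push 38,15. Stack: [38, 15]
COMPARE_OP bool(>) → 38 vs 15 = True. Stack: [True]
POP_JUMP_IF_FALSE → pop True; no jump. Stack: []
LOAD_CONST → push 7. Stack: [7]
LOAD_FAST u → push 8. Stack: [7, 8]
BINARY_OP - → 7 - 8 = -1. Stack: [-1]
STORE_FAST z → z=-1. Stack: []
LOAD_FAST a → push 15. Stack: [15]
LOAD_CONST → push 2. Stack: [15, 2]
BINARY_OP << → 15 << 2 = 60. Stack: [60]
STORE_FAST r → r=60. Stack: []
LOAD_FAST z → push -1. Stack: [-1]
RETURN_VALUE → return -1.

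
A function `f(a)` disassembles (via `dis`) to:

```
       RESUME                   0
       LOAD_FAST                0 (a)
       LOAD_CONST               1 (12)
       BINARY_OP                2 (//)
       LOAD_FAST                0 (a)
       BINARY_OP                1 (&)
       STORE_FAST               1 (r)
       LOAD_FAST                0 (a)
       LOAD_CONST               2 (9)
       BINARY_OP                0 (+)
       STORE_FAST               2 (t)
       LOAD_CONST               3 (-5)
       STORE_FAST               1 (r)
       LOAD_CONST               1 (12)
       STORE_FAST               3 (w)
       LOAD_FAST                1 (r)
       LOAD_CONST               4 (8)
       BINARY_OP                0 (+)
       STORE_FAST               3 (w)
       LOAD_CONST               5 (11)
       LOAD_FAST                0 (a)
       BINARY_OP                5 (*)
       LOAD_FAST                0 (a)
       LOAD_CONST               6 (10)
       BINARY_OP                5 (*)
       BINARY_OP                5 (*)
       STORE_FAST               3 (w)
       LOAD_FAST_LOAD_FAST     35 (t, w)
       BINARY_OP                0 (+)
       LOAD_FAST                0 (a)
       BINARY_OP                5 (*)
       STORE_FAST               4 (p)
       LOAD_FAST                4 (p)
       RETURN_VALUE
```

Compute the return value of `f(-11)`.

LOAD_FAST a → push -11. Stack: [-11]
LOAD_CONST → push 12. Stack: [-11, 12]
BINARY_OP // → -11 // 12 = -1. Stack: [-1]
LOAD_FAST a → push -11. Stack: [-1, -11]
BINARY_OP & → -1 & -11 = -11. Stack: [-11]
STORE_FAST r → r=-11. Stack: []
LOAD_FAST a → push -11. Stack: [-11]
LOAD_CONST → push 9. Stack: [-11, 9]
BINARY_OP + → -11 + 9 = -2. Stack: [-2]
STORE_FAST t → t=-2. Stack: []
LOAD_CONST → push -5. Stack: [-5]
STORE_FAST r → r=-5. Stack: []
LOAD_CONST → push 12. Stack: [12]
STORE_FAST w → w=12. Stack: []
LOAD_FAST r → push -5. Stack: [-5]
LOAD_CONST → push 8. Stack: [-5, 8]
BINARY_OP + → -5 + 8 = 3. Stack: [3]
STORE_FAST w → w=3. Stack: []
LOAD_CONST → push 11. Stack: [11]
LOAD_FAST a → push -11. Stack: [11, -11]
BINARY_OP * → 11 * -11 = -121. Stack: [-121]
LOAD_FAST a → push -11. Stack: [-121, -11]
LOAD_CONST → push 10. Stack: [-121, -11, 10]
BINARY_OP * → -11 * 10 = -110. Stack: [-121, -110]
BINARY_OP * → -121 * -110 = 13310. Stack: [13310]
STORE_FAST w → w=13310. Stack: []
LOAD_FAST_LOAD_FAST t,w → push -2,13310. Stack: [-2, 13310]
BINARY_OP + → -2 + 13310 = 13308. Stack: [13308]
LOAD_FAST a → push -11. Stack: [13308, -11]
BINARY_OP * → 13308 * -11 = -146388. Stack: [-146388]
STORE_FAST p → p=-146388. Stack: []
LOAD_FAST p → push -146388. Stack: [-146388]
RETURN_VALUE → return -146388.

-146388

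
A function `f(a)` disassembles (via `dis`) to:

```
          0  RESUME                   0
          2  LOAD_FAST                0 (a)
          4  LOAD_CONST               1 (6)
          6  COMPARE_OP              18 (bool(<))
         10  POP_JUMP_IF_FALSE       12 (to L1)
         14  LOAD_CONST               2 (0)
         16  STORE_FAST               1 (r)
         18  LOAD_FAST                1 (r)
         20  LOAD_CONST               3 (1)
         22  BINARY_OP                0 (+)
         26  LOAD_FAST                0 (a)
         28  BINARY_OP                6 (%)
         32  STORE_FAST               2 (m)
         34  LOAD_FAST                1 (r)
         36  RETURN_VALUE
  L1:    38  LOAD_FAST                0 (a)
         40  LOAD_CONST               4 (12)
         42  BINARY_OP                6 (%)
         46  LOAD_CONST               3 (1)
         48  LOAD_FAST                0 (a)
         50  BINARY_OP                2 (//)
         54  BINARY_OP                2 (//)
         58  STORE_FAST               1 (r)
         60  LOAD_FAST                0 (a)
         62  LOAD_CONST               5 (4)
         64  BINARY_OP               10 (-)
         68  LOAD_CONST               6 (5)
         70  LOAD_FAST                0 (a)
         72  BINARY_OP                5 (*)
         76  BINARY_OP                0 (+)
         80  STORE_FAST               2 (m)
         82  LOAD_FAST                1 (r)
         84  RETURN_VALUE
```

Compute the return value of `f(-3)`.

0

LOAD_FAST a → push -3. Stack: [-3]
LOAD_CONST → push 6. Stack: [-3, 6]
COMPARE_OP bool(<) → -3 vs 6 = True. Stack: [True]
POP_JUMP_IF_FALSE → pop True; no jump. Stack: []
LOAD_CONST → push 0. Stack: [0]
STORE_FAST r → r=0. Stack: []
LOAD_FAST r → push 0. Stack: [0]
LOAD_CONST → push 1. Stack: [0, 1]
BINARY_OP + → 0 + 1 = 1. Stack: [1]
LOAD_FAST a → push -3. Stack: [1, -3]
BINARY_OP % → 1 % -3 = -2. Stack: [-2]
STORE_FAST m → m=-2. Stack: []
LOAD_FAST r → push 0. Stack: [0]
RETURN_VALUE → return 0.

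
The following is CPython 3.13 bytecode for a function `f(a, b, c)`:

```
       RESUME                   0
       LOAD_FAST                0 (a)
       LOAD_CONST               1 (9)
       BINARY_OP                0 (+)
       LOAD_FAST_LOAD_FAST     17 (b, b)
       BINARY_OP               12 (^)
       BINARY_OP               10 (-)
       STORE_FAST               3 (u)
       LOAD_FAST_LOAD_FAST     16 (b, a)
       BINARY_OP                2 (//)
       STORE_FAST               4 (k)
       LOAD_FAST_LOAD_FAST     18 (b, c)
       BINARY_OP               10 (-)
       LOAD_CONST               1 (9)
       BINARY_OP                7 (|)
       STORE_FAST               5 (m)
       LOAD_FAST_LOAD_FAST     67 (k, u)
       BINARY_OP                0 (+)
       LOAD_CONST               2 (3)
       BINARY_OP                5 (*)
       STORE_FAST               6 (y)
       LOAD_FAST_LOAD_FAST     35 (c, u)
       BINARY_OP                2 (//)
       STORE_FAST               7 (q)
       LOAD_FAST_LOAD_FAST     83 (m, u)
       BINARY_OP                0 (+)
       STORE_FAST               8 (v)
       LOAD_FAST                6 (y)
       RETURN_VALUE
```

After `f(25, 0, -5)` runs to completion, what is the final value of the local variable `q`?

LOAD_FAST a → push 25. Stack: [25]
LOAD_CONST → push 9. Stack: [25, 9]
BINARY_OP + → 25 + 9 = 34. Stack: [34]
LOAD_FAST_LOAD_FAST b,b → push 0,0. Stack: [34, 0, 0]
BINARY_OP ^ → 0 ^ 0 = 0. Stack: [34, 0]
BINARY_OP - → 34 - 0 = 34. Stack: [34]
STORE_FAST u → u=34. Stack: []
LOAD_FAST_LOAD_FAST b,a → push 0,25. Stack: [0, 25]
BINARY_OP // → 0 // 25 = 0. Stack: [0]
STORE_FAST k → k=0. Stack: []
LOAD_FAST_LOAD_FAST b,c → push 0,-5. Stack: [0, -5]
BINARY_OP - → 0 - -5 = 5. Stack: [5]
LOAD_CONST → push 9. Stack: [5, 9]
BINARY_OP | → 5 | 9 = 13. Stack: [13]
STORE_FAST m → m=13. Stack: []
LOAD_FAST_LOAD_FAST k,u → push 0,34. Stack: [0, 34]
BINARY_OP + → 0 + 34 = 34. Stack: [34]
LOAD_CONST → push 3. Stack: [34, 3]
BINARY_OP * → 34 * 3 = 102. Stack: [102]
STORE_FAST y → y=102. Stack: []
LOAD_FAST_LOAD_FAST c,u → push -5,34. Stack: [-5, 34]
BINARY_OP // → -5 // 34 = -1. Stack: [-1]
STORE_FAST q → q=-1. Stack: []
LOAD_FAST_LOAD_FAST m,u → push 13,34. Stack: [13, 34]
BINARY_OP + → 13 + 34 = 47. Stack: [47]
STORE_FAST v → v=47. Stack: []
LOAD_FAST y → push 102. Stack: [102]
RETURN_VALUE → return 102.

-1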